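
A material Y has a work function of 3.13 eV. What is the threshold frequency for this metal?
7.5683e+14 Hz

The threshold frequency is when the photon energy equals the work function:
hf₀ = φ

Solving for f₀:
f₀ = φ/h = (3.13 eV × 1.602×10⁻¹⁹ J/eV) / (6.626×10⁻³⁴ J·s)
f₀ = 7.5683e+14 Hz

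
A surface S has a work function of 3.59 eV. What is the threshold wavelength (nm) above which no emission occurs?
345.36 nm

The threshold wavelength is when the photon energy equals the work function:
hc/λ₀ = φ

Solving for λ₀:
λ₀ = hc/φ = (6.626×10⁻³⁴ J·s)(3×10⁸ m/s) / (3.59 eV × 1.602×10⁻¹⁹ J/eV)
λ₀ = 345.36 nm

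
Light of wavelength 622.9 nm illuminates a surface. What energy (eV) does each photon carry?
1.9904 eV

Using E = hf = hc/λ:

E = hc/λ = (6.626×10⁻³⁴ J·s)(3×10⁸ m/s) / (622.9×10⁻⁹ m)
E = 1.9904 eV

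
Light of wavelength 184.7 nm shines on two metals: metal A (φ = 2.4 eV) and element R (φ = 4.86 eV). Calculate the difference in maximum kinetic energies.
2.4600 eV

Using KE_max = hc/λ - φ for each metal:

Photon energy: E = hc/λ = 6.7127 eV

For metal A (φ₁ = 2.4 eV):
KE₁ = E - φ₁ = 6.7127 - 2.4 = 4.3127 eV

For element R (φ₂ = 4.86 eV):
KE₂ = E - φ₂ = 6.7127 - 4.86 = 1.8527 eV

Difference:
ΔKE = KE₁ - KE₂ = 4.3127 - 1.8527 = 2.4600 eV

Note: The difference equals the difference in work functions: 4.86 - 2.4 = 2.46 eV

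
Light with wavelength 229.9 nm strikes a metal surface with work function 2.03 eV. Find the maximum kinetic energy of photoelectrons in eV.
3.3630 eV

Using Einstein's photoelectric equation: KE_max = hf - φ = hc/λ - φ

First, calculate the photon energy:
E_photon = hc/λ = (6.626×10⁻³⁴ J·s)(3×10⁸ m/s) / (229.9×10⁻⁹ m)
E_photon = 5.3930 eV

Then, the maximum kinetic energy:
KE_max = E_photon - φ = 5.3930 eV - 2.03 eV = 3.3630 eV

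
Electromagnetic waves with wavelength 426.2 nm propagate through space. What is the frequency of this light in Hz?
7.0341e+14 Hz

Using the wave equation: c = fλ

Solving for frequency:
f = c/λ = (3×10⁸ m/s) / (426.2×10⁻⁹ m)
f = 7.0341e+14 Hz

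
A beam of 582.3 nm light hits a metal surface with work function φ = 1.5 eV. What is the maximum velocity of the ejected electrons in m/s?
4.7046e+05 m/s

First, find the maximum kinetic energy:
E_photon = hc/λ = 2.1292 eV
KE_max = E_photon - φ = 2.1292 - 1.5 = 0.6292 eV

Convert to Joules: KE_max = 0.6292 × 1.602×10⁻¹⁹ J = 1.0081e-19 J

Then use KE = ½mv² to find velocity:
v = √(2·KE/m) = √(2 × 1.0081e-19 J / 9.109e-31 kg)
v = 4.7046e+05 m/s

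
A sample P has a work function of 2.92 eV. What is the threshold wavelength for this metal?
424.60 nm

The threshold wavelength is when the photon energy equals the work function:
hc/λ₀ = φ

Solving for λ₀:
λ₀ = hc/φ = (6.626×10⁻³⁴ J·s)(3×10⁸ m/s) / (2.92 eV × 1.602×10⁻¹⁹ J/eV)
λ₀ = 424.60 nm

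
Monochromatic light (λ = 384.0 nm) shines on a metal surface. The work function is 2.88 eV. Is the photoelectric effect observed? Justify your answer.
Yes

For photoemission, the photon energy must exceed the work function.

Photon energy: E = hc/λ = 3.2288 eV
Work function: φ = 2.88 eV

Since E_photon (3.2288 eV) > φ (2.88 eV), photoemission WILL occur.
The threshold wavelength is λ₀ = hc/φ = 430.5 nm.
Since 384.0 nm < 430.5 nm, the light has sufficient energy.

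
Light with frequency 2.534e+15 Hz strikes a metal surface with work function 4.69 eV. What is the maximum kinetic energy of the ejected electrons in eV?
5.7898 eV

Using Einstein's photoelectric equation: KE_max = hf - φ

First, calculate the photon energy:
E_photon = hf = (6.626×10⁻³⁴ J·s)(2.534e+15 Hz)
E_photon = 10.4798 eV

Then, the maximum kinetic energy:
KE_max = E_photon - φ = 10.4798 eV - 4.69 eV = 5.7898 eV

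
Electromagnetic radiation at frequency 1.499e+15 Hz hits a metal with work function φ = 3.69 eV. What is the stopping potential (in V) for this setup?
2.5094 V

The stopping potential V_s satisfies: eV_s = KE_max

First, find KE_max using Einstein's equation:
E_photon = hf = (6.626×10⁻³⁴ J·s)(1.499e+15 Hz) = 6.1994 eV
KE_max = E_photon - φ = 6.1994 - 3.69 = 2.5094 eV

Since eV_s = KE_max:
V_s = KE_max/e = 2.5094 V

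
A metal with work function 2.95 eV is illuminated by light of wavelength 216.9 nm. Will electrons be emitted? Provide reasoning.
Yes

For photoemission, the photon energy must exceed the work function.

Photon energy: E = hc/λ = 5.7162 eV
Work function: φ = 2.95 eV

Since E_photon (5.7162 eV) > φ (2.95 eV), photoemission WILL occur.
The threshold wavelength is λ₀ = hc/φ = 420.3 nm.
Since 216.9 nm < 420.3 nm, the light has sufficient energy.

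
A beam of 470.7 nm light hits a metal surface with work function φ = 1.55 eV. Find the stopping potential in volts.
1.0840 V

The stopping potential V_s satisfies: eV_s = KE_max

First, find KE_max using Einstein's equation:
E_photon = hc/λ = 2.6340 eV
KE_max = E_photon - φ = 2.6340 - 1.55 = 1.0840 eV

Since eV_s = KE_max:
V_s = KE_max/e = 1.0840 V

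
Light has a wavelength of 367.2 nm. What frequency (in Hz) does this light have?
8.1643e+14 Hz

Using the wave equation: c = fλ

Solving for frequency:
f = c/λ = (3×10⁸ m/s) / (367.2×10⁻⁹ m)
f = 8.1643e+14 Hz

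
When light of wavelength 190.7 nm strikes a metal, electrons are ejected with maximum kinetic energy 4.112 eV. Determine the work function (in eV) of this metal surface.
2.39 eV

From Einstein's photoelectric equation: KE_max = hf - φ = hc/λ - φ

Rearranging for φ:
φ = hc/λ - KE_max

Calculate photon energy:
E_photon = hc/λ = 6.5015 eV

Therefore:
φ = 6.5015 - 4.112 = 2.39 eV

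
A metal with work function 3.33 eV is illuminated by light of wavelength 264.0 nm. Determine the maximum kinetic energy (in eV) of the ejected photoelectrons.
1.3664 eV

Using Einstein's photoelectric equation: KE_max = hf - φ = hc/λ - φ

First, calculate the photon energy:
E_photon = hc/λ = (6.626×10⁻³⁴ J·s)(3×10⁸ m/s) / (264.0×10⁻⁹ m)
E_photon = 4.6964 eV

Then, the maximum kinetic energy:
KE_max = E_photon - φ = 4.6964 eV - 3.33 eV = 1.3664 eV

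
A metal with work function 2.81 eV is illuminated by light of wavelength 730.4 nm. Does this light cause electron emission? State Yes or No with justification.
No

For photoemission, the photon energy must exceed the work function.

Photon energy: E = hc/λ = 1.6975 eV
Work function: φ = 2.81 eV

Since E_photon (1.6975 eV) < φ (2.81 eV), photoemission will NOT occur.
The threshold wavelength is λ₀ = hc/φ = 441.2 nm.
Since 730.4 nm > 441.2 nm, the photons lack sufficient energy.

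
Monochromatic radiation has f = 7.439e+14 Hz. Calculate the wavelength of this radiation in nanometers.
403.00 nm

Using the wave equation: c = fλ

Solving for wavelength:
λ = c/f = (3×10⁸ m/s) / (7.439e+14 Hz)
λ = 403.00 nm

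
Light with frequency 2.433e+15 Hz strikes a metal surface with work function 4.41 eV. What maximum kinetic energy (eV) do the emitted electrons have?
5.6521 eV

Using Einstein's photoelectric equation: KE_max = hf - φ

First, calculate the photon energy:
E_photon = hf = (6.626×10⁻³⁴ J·s)(2.433e+15 Hz)
E_photon = 10.0621 eV

Then, the maximum kinetic energy:
KE_max = E_photon - φ = 10.0621 eV - 4.41 eV = 5.6521 eV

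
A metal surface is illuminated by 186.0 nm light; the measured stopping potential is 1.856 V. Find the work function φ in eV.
4.81 eV

The stopping potential gives the maximum kinetic energy: KE_max = eV_s = 1.856 eV

From Einstein's photoelectric equation: KE_max = hc/λ - φ
Rearranging: φ = hc/λ - KE_max

Calculate photon energy:
E_photon = hc/λ = (6.626×10⁻³⁴ J·s)(3×10⁸ m/s) / (186.0×10⁻⁹ m) = 6.6658 eV

Therefore:
φ = 6.6658 - 1.856 = 4.81 eV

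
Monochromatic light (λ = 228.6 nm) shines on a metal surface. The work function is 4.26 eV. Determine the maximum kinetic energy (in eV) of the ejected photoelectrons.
1.1636 eV

Using Einstein's photoelectric equation: KE_max = hf - φ = hc/λ - φ

First, calculate the photon energy:
E_photon = hc/λ = (6.626×10⁻³⁴ J·s)(3×10⁸ m/s) / (228.6×10⁻⁹ m)
E_photon = 5.4236 eV

Then, the maximum kinetic energy:
KE_max = E_photon - φ = 5.4236 eV - 4.26 eV = 1.1636 eV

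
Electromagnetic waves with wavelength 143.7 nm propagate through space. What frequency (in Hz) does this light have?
2.0862e+15 Hz

Using the wave equation: c = fλ

Solving for frequency:
f = c/λ = (3×10⁸ m/s) / (143.7×10⁻⁹ m)
f = 2.0862e+15 Hz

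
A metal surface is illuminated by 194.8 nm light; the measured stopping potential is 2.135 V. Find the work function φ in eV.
4.23 eV

The stopping potential gives the maximum kinetic energy: KE_max = eV_s = 2.135 eV

From Einstein's photoelectric equation: KE_max = hc/λ - φ
Rearranging: φ = hc/λ - KE_max

Calculate photon energy:
E_photon = hc/λ = (6.626×10⁻³⁴ J·s)(3×10⁸ m/s) / (194.8×10⁻⁹ m) = 6.3647 eV

Therefore:
φ = 6.3647 - 2.135 = 4.23 eV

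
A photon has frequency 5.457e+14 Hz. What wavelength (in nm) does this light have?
549.37 nm

Using the wave equation: c = fλ

Solving for wavelength:
λ = c/f = (3×10⁸ m/s) / (5.457e+14 Hz)
λ = 549.37 nm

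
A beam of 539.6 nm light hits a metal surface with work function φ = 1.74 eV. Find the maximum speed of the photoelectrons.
4.4292e+05 m/s

First, find the maximum kinetic energy:
E_photon = hc/λ = 2.2977 eV
KE_max = E_photon - φ = 2.2977 - 1.74 = 0.5577 eV

Convert to Joules: KE_max = 0.5577 × 1.602×10⁻¹⁹ J = 8.9354e-20 J

Then use KE = ½mv² to find velocity:
v = √(2·KE/m) = √(2 × 8.9354e-20 J / 9.109e-31 kg)
v = 4.4292e+05 m/s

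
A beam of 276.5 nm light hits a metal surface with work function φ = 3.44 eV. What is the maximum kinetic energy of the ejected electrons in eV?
1.0441 eV

Using Einstein's photoelectric equation: KE_max = hf - φ = hc/λ - φ

First, calculate the photon energy:
E_photon = hc/λ = (6.626×10⁻³⁴ J·s)(3×10⁸ m/s) / (276.5×10⁻⁹ m)
E_photon = 4.4841 eV

Then, the maximum kinetic energy:
KE_max = E_photon - φ = 4.4841 eV - 3.44 eV = 1.0441 eV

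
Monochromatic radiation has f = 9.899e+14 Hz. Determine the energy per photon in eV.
4.0939 eV

Using E = hf:

E = hf = (6.626×10⁻³⁴ J·s)(9.899e+14 Hz)
E = 4.0939 eV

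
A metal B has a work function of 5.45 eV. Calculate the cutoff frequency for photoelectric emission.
1.3178e+15 Hz

The threshold frequency is when the photon energy equals the work function:
hf₀ = φ

Solving for f₀:
f₀ = φ/h = (5.45 eV × 1.602×10⁻¹⁹ J/eV) / (6.626×10⁻³⁴ J·s)
f₀ = 1.3178e+15 Hz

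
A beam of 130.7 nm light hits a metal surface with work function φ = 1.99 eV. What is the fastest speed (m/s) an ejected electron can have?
1.6238e+06 m/s

First, find the maximum kinetic energy:
E_photon = hc/λ = 9.4862 eV
KE_max = E_photon - φ = 9.4862 - 1.99 = 7.4962 eV

Convert to Joules: KE_max = 7.4962 × 1.602×10⁻¹⁹ J = 1.2010e-18 J

Then use KE = ½mv² to find velocity:
v = √(2·KE/m) = √(2 × 1.2010e-18 J / 9.109e-31 kg)
v = 1.6238e+06 m/s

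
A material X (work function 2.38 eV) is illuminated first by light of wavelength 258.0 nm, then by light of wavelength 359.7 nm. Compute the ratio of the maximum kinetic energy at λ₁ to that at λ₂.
2.2735

Using Einstein's equation: KE_max = hc/λ - φ

For λ₁ = 258.0 nm:
E₁ = hc/λ₁ = 4.8056 eV
KE₁ = E₁ - φ = 4.8056 - 2.38 = 2.4256 eV

For λ₂ = 359.7 nm:
E₂ = hc/λ₂ = 3.4469 eV
KE₂ = E₂ - φ = 3.4469 - 2.38 = 1.0669 eV

Ratio: KE₁/KE₂ = 2.4256/1.0669 = 2.2735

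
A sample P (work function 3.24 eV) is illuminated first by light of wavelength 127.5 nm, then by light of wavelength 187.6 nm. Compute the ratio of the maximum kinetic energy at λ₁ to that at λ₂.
1.9247

Using Einstein's equation: KE_max = hc/λ - φ

For λ₁ = 127.5 nm:
E₁ = hc/λ₁ = 9.7243 eV
KE₁ = E₁ - φ = 9.7243 - 3.24 = 6.4843 eV

For λ₂ = 187.6 nm:
E₂ = hc/λ₂ = 6.6090 eV
KE₂ = E₂ - φ = 6.6090 - 3.24 = 3.3690 eV

Ratio: KE₁/KE₂ = 6.4843/3.3690 = 1.9247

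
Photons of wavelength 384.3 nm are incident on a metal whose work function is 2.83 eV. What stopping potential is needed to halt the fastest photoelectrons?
0.3962 V

The stopping potential V_s satisfies: eV_s = KE_max

First, find KE_max using Einstein's equation:
E_photon = hc/λ = 3.2262 eV
KE_max = E_photon - φ = 3.2262 - 2.83 = 0.3962 eV

Since eV_s = KE_max:
V_s = KE_max/e = 0.3962 V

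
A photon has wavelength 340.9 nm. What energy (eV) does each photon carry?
3.6370 eV

Using E = hf = hc/λ:

E = hc/λ = (6.626×10⁻³⁴ J·s)(3×10⁸ m/s) / (340.9×10⁻⁹ m)
E = 3.6370 eV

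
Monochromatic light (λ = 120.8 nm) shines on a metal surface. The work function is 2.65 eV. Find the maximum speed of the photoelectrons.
1.6365e+06 m/s

First, find the maximum kinetic energy:
E_photon = hc/λ = 10.2636 eV
KE_max = E_photon - φ = 10.2636 - 2.65 = 7.6136 eV

Convert to Joules: KE_max = 7.6136 × 1.602×10⁻¹⁹ J = 1.2198e-18 J

Then use KE = ½mv² to find velocity:
v = √(2·KE/m) = √(2 × 1.2198e-18 J / 9.109e-31 kg)
v = 1.6365e+06 m/s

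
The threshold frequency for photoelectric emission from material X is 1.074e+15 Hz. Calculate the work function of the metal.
4.44 eV

At the threshold frequency, photon energy equals work function:
φ = hf₀

Calculating:
φ = (6.626×10⁻³⁴ J·s)(1.074e+15 Hz)
φ = 4.44 eV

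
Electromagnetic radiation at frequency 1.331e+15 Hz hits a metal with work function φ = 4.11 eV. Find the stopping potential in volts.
1.3946 V

The stopping potential V_s satisfies: eV_s = KE_max

First, find KE_max using Einstein's equation:
E_photon = hf = (6.626×10⁻³⁴ J·s)(1.331e+15 Hz) = 5.5046 eV
KE_max = E_photon - φ = 5.5046 - 4.11 = 1.3946 eV

Since eV_s = KE_max:
V_s = KE_max/e = 1.3946 V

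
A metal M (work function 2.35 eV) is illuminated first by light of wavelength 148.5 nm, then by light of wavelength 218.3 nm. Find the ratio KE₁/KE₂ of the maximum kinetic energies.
1.8018

Using Einstein's equation: KE_max = hc/λ - φ

For λ₁ = 148.5 nm:
E₁ = hc/λ₁ = 8.3491 eV
KE₁ = E₁ - φ = 8.3491 - 2.35 = 5.9991 eV

For λ₂ = 218.3 nm:
E₂ = hc/λ₂ = 5.6795 eV
KE₂ = E₂ - φ = 5.6795 - 2.35 = 3.3295 eV

Ratio: KE₁/KE₂ = 5.9991/3.3295 = 1.8018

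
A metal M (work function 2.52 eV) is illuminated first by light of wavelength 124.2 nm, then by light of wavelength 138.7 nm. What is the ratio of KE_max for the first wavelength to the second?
1.1626

Using Einstein's equation: KE_max = hc/λ - φ

For λ₁ = 124.2 nm:
E₁ = hc/λ₁ = 9.9826 eV
KE₁ = E₁ - φ = 9.9826 - 2.52 = 7.4626 eV

For λ₂ = 138.7 nm:
E₂ = hc/λ₂ = 8.9390 eV
KE₂ = E₂ - φ = 8.9390 - 2.52 = 6.4190 eV

Ratio: KE₁/KE₂ = 7.4626/6.4190 = 1.1626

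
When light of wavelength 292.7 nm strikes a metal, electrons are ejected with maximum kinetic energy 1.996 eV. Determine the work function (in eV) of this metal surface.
2.24 eV

From Einstein's photoelectric equation: KE_max = hf - φ = hc/λ - φ

Rearranging for φ:
φ = hc/λ - KE_max

Calculate photon energy:
E_photon = hc/λ = 4.2359 eV

Therefore:
φ = 4.2359 - 1.996 = 2.24 eV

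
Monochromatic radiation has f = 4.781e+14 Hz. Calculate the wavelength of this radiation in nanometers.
627.05 nm

Using the wave equation: c = fλ

Solving for wavelength:
λ = c/f = (3×10⁸ m/s) / (4.781e+14 Hz)
λ = 627.05 nm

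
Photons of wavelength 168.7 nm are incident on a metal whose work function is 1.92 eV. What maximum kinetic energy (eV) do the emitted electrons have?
5.4294 eV

Using Einstein's photoelectric equation: KE_max = hf - φ = hc/λ - φ

First, calculate the photon energy:
E_photon = hc/λ = (6.626×10⁻³⁴ J·s)(3×10⁸ m/s) / (168.7×10⁻⁹ m)
E_photon = 7.3494 eV

Then, the maximum kinetic energy:
KE_max = E_photon - φ = 7.3494 eV - 1.92 eV = 5.4294 eV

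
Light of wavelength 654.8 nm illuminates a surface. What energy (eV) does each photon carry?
1.8935 eV

Using E = hf = hc/λ:

E = hc/λ = (6.626×10⁻³⁴ J·s)(3×10⁸ m/s) / (654.8×10⁻⁹ m)
E = 1.8935 eV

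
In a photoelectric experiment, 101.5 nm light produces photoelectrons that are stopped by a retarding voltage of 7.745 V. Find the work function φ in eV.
4.47 eV

The stopping potential gives the maximum kinetic energy: KE_max = eV_s = 7.745 eV

From Einstein's photoelectric equation: KE_max = hc/λ - φ
Rearranging: φ = hc/λ - KE_max

Calculate photon energy:
E_photon = hc/λ = (6.626×10⁻³⁴ J·s)(3×10⁸ m/s) / (101.5×10⁻⁹ m) = 12.2152 eV

Therefore:
φ = 12.2152 - 7.745 = 4.47 eV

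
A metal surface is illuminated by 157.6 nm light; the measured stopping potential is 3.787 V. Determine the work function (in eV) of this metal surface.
4.08 eV

The stopping potential gives the maximum kinetic energy: KE_max = eV_s = 3.787 eV

From Einstein's photoelectric equation: KE_max = hc/λ - φ
Rearranging: φ = hc/λ - KE_max

Calculate photon energy:
E_photon = hc/λ = (6.626×10⁻³⁴ J·s)(3×10⁸ m/s) / (157.6×10⁻⁹ m) = 7.8670 eV

Therefore:
φ = 7.8670 - 3.787 = 4.08 eV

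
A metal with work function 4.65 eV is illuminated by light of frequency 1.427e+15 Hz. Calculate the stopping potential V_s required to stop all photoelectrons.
1.2516 V

The stopping potential V_s satisfies: eV_s = KE_max

First, find KE_max using Einstein's equation:
E_photon = hf = (6.626×10⁻³⁴ J·s)(1.427e+15 Hz) = 5.9016 eV
KE_max = E_photon - φ = 5.9016 - 4.65 = 1.2516 eV

Since eV_s = KE_max:
V_s = KE_max/e = 1.2516 V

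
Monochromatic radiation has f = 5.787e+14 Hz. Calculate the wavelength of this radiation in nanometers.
518.04 nm

Using the wave equation: c = fλ

Solving for wavelength:
λ = c/f = (3×10⁸ m/s) / (5.787e+14 Hz)
λ = 518.04 nm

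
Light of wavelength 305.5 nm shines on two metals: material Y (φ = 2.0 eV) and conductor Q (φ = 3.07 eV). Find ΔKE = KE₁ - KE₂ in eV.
1.0700 eV

Using KE_max = hc/λ - φ for each metal:

Photon energy: E = hc/λ = 4.0584 eV

For material Y (φ₁ = 2.0 eV):
KE₁ = E - φ₁ = 4.0584 - 2.0 = 2.0584 eV

For conductor Q (φ₂ = 3.07 eV):
KE₂ = E - φ₂ = 4.0584 - 3.07 = 0.9884 eV

Difference:
ΔKE = KE₁ - KE₂ = 2.0584 - 0.9884 = 1.0700 eV

Note: The difference equals the difference in work functions: 3.07 - 2.0 = 1.07 eV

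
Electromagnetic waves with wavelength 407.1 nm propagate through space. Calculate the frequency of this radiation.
7.3641e+14 Hz

Using the wave equation: c = fλ

Solving for frequency:
f = c/λ = (3×10⁸ m/s) / (407.1×10⁻⁹ m)
f = 7.3641e+14 Hz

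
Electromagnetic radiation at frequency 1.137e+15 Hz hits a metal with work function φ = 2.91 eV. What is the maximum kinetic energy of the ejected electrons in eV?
1.7923 eV

Using Einstein's photoelectric equation: KE_max = hf - φ

First, calculate the photon energy:
E_photon = hf = (6.626×10⁻³⁴ J·s)(1.137e+15 Hz)
E_photon = 4.7023 eV

Then, the maximum kinetic energy:
KE_max = E_photon - φ = 4.7023 eV - 2.91 eV = 1.7923 eV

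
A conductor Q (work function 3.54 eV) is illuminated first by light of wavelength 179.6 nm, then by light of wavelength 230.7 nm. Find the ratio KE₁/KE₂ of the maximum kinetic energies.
1.8336

Using Einstein's equation: KE_max = hc/λ - φ

For λ₁ = 179.6 nm:
E₁ = hc/λ₁ = 6.9034 eV
KE₁ = E₁ - φ = 6.9034 - 3.54 = 3.3634 eV

For λ₂ = 230.7 nm:
E₂ = hc/λ₂ = 5.3743 eV
KE₂ = E₂ - φ = 5.3743 - 3.54 = 1.8343 eV

Ratio: KE₁/KE₂ = 3.3634/1.8343 = 1.8336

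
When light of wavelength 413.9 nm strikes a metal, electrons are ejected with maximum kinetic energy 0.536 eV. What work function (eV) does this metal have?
2.46 eV

From Einstein's photoelectric equation: KE_max = hf - φ = hc/λ - φ

Rearranging for φ:
φ = hc/λ - KE_max

Calculate photon energy:
E_photon = hc/λ = 2.9955 eV

Therefore:
φ = 2.9955 - 0.536 = 2.46 eV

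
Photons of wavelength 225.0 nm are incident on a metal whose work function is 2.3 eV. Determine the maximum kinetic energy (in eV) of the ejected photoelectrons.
3.2104 eV

Using Einstein's photoelectric equation: KE_max = hf - φ = hc/λ - φ

First, calculate the photon energy:
E_photon = hc/λ = (6.626×10⁻³⁴ J·s)(3×10⁸ m/s) / (225.0×10⁻⁹ m)
E_photon = 5.5104 eV

Then, the maximum kinetic energy:
KE_max = E_photon - φ = 5.5104 eV - 2.3 eV = 3.2104 eV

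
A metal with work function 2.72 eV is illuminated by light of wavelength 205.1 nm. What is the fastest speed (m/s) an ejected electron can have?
1.0815e+06 m/s

First, find the maximum kinetic energy:
E_photon = hc/λ = 6.0451 eV
KE_max = E_photon - φ = 6.0451 - 2.72 = 3.3251 eV

Convert to Joules: KE_max = 3.3251 × 1.602×10⁻¹⁹ J = 5.3273e-19 J

Then use KE = ½mv² to find velocity:
v = √(2·KE/m) = √(2 × 5.3273e-19 J / 9.109e-31 kg)
v = 1.0815e+06 m/s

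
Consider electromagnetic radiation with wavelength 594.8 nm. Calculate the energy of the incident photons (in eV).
2.0845 eV

Using E = hf = hc/λ:

E = hc/λ = (6.626×10⁻³⁴ J·s)(3×10⁸ m/s) / (594.8×10⁻⁹ m)
E = 2.0845 eV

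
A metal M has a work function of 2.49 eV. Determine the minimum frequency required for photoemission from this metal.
6.0208e+14 Hz

The threshold frequency is when the photon energy equals the work function:
hf₀ = φ

Solving for f₀:
f₀ = φ/h = (2.49 eV × 1.602×10⁻¹⁹ J/eV) / (6.626×10⁻³⁴ J·s)
f₀ = 6.0208e+14 Hz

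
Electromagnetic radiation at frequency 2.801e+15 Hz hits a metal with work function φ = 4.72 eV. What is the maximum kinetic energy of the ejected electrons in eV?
6.8640 eV

Using Einstein's photoelectric equation: KE_max = hf - φ

First, calculate the photon energy:
E_photon = hf = (6.626×10⁻³⁴ J·s)(2.801e+15 Hz)
E_photon = 11.5840 eV

Then, the maximum kinetic energy:
KE_max = E_photon - φ = 11.5840 eV - 4.72 eV = 6.8640 eV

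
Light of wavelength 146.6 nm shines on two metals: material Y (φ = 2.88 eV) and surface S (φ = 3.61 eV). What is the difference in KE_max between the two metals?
0.7300 eV

Using KE_max = hc/λ - φ for each metal:

Photon energy: E = hc/λ = 8.4573 eV

For material Y (φ₁ = 2.88 eV):
KE₁ = E - φ₁ = 8.4573 - 2.88 = 5.5773 eV

For surface S (φ₂ = 3.61 eV):
KE₂ = E - φ₂ = 8.4573 - 3.61 = 4.8473 eV

Difference:
ΔKE = KE₁ - KE₂ = 5.5773 - 4.8473 = 0.7300 eV

Note: The difference equals the difference in work functions: 3.61 - 2.88 = 0.73 eV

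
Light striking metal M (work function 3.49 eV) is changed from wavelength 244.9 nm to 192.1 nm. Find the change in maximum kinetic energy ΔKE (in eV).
1.3915 eV

Using Einstein's equation: KE_max = hc/λ - φ

For λ₁ = 244.9 nm:
KE₁ = hc/λ₁ - φ = 5.0626 - 3.49 = 1.5726 eV

For λ₂ = 192.1 nm:
KE₂ = hc/λ₂ - φ = 6.4541 - 3.49 = 2.9641 eV

Change in KE:
ΔKE = KE₂ - KE₁ = 2.9641 - 1.5726 = 1.3915 eV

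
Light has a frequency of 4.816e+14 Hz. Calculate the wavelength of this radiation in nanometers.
622.49 nm

Using the wave equation: c = fλ

Solving for wavelength:
λ = c/f = (3×10⁸ m/s) / (4.816e+14 Hz)
λ = 622.49 nm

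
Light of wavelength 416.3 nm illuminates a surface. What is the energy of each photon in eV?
2.9782 eV

Using E = hf = hc/λ:

E = hc/λ = (6.626×10⁻³⁴ J·s)(3×10⁸ m/s) / (416.3×10⁻⁹ m)
E = 2.9782 eV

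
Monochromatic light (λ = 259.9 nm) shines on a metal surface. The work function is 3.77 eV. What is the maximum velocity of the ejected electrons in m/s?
5.9323e+05 m/s

First, find the maximum kinetic energy:
E_photon = hc/λ = 4.7705 eV
KE_max = E_photon - φ = 4.7705 - 3.77 = 1.0005 eV

Convert to Joules: KE_max = 1.0005 × 1.602×10⁻¹⁹ J = 1.6029e-19 J

Then use KE = ½mv² to find velocity:
v = √(2·KE/m) = √(2 × 1.6029e-19 J / 9.109e-31 kg)
v = 5.9323e+05 m/s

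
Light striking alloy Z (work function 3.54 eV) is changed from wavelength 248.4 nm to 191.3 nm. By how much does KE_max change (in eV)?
1.4898 eV

Using Einstein's equation: KE_max = hc/λ - φ

For λ₁ = 248.4 nm:
KE₁ = hc/λ₁ - φ = 4.9913 - 3.54 = 1.4513 eV

For λ₂ = 191.3 nm:
KE₂ = hc/λ₂ - φ = 6.4811 - 3.54 = 2.9411 eV

Change in KE:
ΔKE = KE₂ - KE₁ = 2.9411 - 1.4513 = 1.4898 eV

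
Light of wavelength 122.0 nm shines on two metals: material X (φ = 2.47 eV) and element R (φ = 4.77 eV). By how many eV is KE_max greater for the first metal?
2.3000 eV

Using KE_max = hc/λ - φ for each metal:

Photon energy: E = hc/λ = 10.1626 eV

For material X (φ₁ = 2.47 eV):
KE₁ = E - φ₁ = 10.1626 - 2.47 = 7.6926 eV

For element R (φ₂ = 4.77 eV):
KE₂ = E - φ₂ = 10.1626 - 4.77 = 5.3926 eV

Difference:
ΔKE = KE₁ - KE₂ = 7.6926 - 5.3926 = 2.3000 eV

Note: The difference equals the difference in work functions: 4.77 - 2.47 = 2.30 eV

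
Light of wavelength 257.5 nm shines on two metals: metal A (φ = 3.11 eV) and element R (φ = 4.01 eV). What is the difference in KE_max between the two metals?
0.9000 eV

Using KE_max = hc/λ - φ for each metal:

Photon energy: E = hc/λ = 4.8149 eV

For metal A (φ₁ = 3.11 eV):
KE₁ = E - φ₁ = 4.8149 - 3.11 = 1.7049 eV

For element R (φ₂ = 4.01 eV):
KE₂ = E - φ₂ = 4.8149 - 4.01 = 0.8049 eV

Difference:
ΔKE = KE₁ - KE₂ = 1.7049 - 0.8049 = 0.9000 eV

Note: The difference equals the difference in work functions: 4.01 - 3.11 = 0.90 eV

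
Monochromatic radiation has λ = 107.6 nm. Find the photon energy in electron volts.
11.5227 eV

Using E = hf = hc/λ:

E = hc/λ = (6.626×10⁻³⁴ J·s)(3×10⁸ m/s) / (107.6×10⁻⁹ m)
E = 11.5227 eV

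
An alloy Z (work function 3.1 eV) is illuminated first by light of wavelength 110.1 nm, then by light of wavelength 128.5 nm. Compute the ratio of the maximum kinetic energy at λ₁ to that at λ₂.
1.2462

Using Einstein's equation: KE_max = hc/λ - φ

For λ₁ = 110.1 nm:
E₁ = hc/λ₁ = 11.2611 eV
KE₁ = E₁ - φ = 11.2611 - 3.1 = 8.1611 eV

For λ₂ = 128.5 nm:
E₂ = hc/λ₂ = 9.6486 eV
KE₂ = E₂ - φ = 9.6486 - 3.1 = 6.5486 eV

Ratio: KE₁/KE₂ = 8.1611/6.5486 = 1.2462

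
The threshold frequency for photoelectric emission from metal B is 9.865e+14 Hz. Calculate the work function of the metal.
4.08 eV

At the threshold frequency, photon energy equals work function:
φ = hf₀

Calculating:
φ = (6.626×10⁻³⁴ J·s)(9.865e+14 Hz)
φ = 4.08 eV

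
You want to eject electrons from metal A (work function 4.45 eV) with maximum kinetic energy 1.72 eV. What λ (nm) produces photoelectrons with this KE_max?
200.95 nm

From Einstein's equation: KE_max = hc/λ - φ

Rearranging for λ:
hc/λ = KE_max + φ
λ = hc/(KE_max + φ)

Required photon energy:
E_photon = KE_max + φ = 1.72 + 4.45 = 6.17 eV

Required wavelength:
λ = hc/E_photon = (6.626×10⁻³⁴)(3×10⁸) / (6.17 × 1.602×10⁻¹⁹)
λ = 200.95 nm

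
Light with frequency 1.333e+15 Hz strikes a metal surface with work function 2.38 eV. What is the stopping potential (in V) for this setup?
3.1328 V

The stopping potential V_s satisfies: eV_s = KE_max

First, find KE_max using Einstein's equation:
E_photon = hf = (6.626×10⁻³⁴ J·s)(1.333e+15 Hz) = 5.5128 eV
KE_max = E_photon - φ = 5.5128 - 2.38 = 3.1328 eV

Since eV_s = KE_max:
V_s = KE_max/e = 3.1328 V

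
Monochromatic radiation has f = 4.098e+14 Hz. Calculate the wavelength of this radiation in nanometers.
731.56 nm

Using the wave equation: c = fλ

Solving for wavelength:
λ = c/f = (3×10⁸ m/s) / (4.098e+14 Hz)
λ = 731.56 nm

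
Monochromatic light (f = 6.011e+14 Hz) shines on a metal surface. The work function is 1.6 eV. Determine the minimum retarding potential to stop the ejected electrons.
0.8859 V

The stopping potential V_s satisfies: eV_s = KE_max

First, find KE_max using Einstein's equation:
E_photon = hf = (6.626×10⁻³⁴ J·s)(6.011e+14 Hz) = 2.4859 eV
KE_max = E_photon - φ = 2.4859 - 1.6 = 0.8859 eV

Since eV_s = KE_max:
V_s = KE_max/e = 0.8859 V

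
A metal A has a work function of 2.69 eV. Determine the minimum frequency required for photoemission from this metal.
6.5044e+14 Hz

The threshold frequency is when the photon energy equals the work function:
hf₀ = φ

Solving for f₀:
f₀ = φ/h = (2.69 eV × 1.602×10⁻¹⁹ J/eV) / (6.626×10⁻³⁴ J·s)
f₀ = 6.5044e+14 Hz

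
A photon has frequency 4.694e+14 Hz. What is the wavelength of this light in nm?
638.67 nm

Using the wave equation: c = fλ

Solving for wavelength:
λ = c/f = (3×10⁸ m/s) / (4.694e+14 Hz)
λ = 638.67 nm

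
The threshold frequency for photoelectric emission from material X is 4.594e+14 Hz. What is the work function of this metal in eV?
1.90 eV

At the threshold frequency, photon energy equals work function:
φ = hf₀

Calculating:
φ = (6.626×10⁻³⁴ J·s)(4.594e+14 Hz)
φ = 1.90 eV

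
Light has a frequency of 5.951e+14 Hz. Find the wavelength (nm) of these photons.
503.77 nm

Using the wave equation: c = fλ

Solving for wavelength:
λ = c/f = (3×10⁸ m/s) / (5.951e+14 Hz)
λ = 503.77 nm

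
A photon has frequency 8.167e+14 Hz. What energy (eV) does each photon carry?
3.3776 eV

Using E = hf:

E = hf = (6.626×10⁻³⁴ J·s)(8.167e+14 Hz)
E = 3.3776 eV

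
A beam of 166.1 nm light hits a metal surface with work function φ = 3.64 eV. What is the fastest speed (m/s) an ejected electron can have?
1.1599e+06 m/s

First, find the maximum kinetic energy:
E_photon = hc/λ = 7.4644 eV
KE_max = E_photon - φ = 7.4644 - 3.64 = 3.8244 eV

Convert to Joules: KE_max = 3.8244 × 1.602×10⁻¹⁹ J = 6.1274e-19 J

Then use KE = ½mv² to find velocity:
v = √(2·KE/m) = √(2 × 6.1274e-19 J / 9.109e-31 kg)
v = 1.1599e+06 m/s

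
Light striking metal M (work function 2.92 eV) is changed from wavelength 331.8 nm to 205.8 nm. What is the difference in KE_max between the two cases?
2.2878 eV

Using Einstein's equation: KE_max = hc/λ - φ

For λ₁ = 331.8 nm:
KE₁ = hc/λ₁ - φ = 3.7367 - 2.92 = 0.8167 eV

For λ₂ = 205.8 nm:
KE₂ = hc/λ₂ - φ = 6.0245 - 2.92 = 3.1045 eV

Change in KE:
ΔKE = KE₂ - KE₁ = 3.1045 - 0.8167 = 2.2878 eV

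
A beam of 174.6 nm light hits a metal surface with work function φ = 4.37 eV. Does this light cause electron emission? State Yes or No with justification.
Yes

For photoemission, the photon energy must exceed the work function.

Photon energy: E = hc/λ = 7.1010 eV
Work function: φ = 4.37 eV

Since E_photon (7.1010 eV) > φ (4.37 eV), photoemission WILL occur.
The threshold wavelength is λ₀ = hc/φ = 283.7 nm.
Since 174.6 nm < 283.7 nm, the light has sufficient energy.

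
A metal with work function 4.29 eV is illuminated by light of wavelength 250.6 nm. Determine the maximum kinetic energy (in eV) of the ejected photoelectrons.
0.6575 eV

Using Einstein's photoelectric equation: KE_max = hf - φ = hc/λ - φ

First, calculate the photon energy:
E_photon = hc/λ = (6.626×10⁻³⁴ J·s)(3×10⁸ m/s) / (250.6×10⁻⁹ m)
E_photon = 4.9475 eV

Then, the maximum kinetic energy:
KE_max = E_photon - φ = 4.9475 eV - 4.29 eV = 0.6575 eV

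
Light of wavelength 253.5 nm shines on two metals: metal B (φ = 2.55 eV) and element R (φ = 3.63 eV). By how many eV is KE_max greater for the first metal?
1.0800 eV

Using KE_max = hc/λ - φ for each metal:

Photon energy: E = hc/λ = 4.8909 eV

For metal B (φ₁ = 2.55 eV):
KE₁ = E - φ₁ = 4.8909 - 2.55 = 2.3409 eV

For element R (φ₂ = 3.63 eV):
KE₂ = E - φ₂ = 4.8909 - 3.63 = 1.2609 eV

Difference:
ΔKE = KE₁ - KE₂ = 2.3409 - 1.2609 = 1.0800 eV

Note: The difference equals the difference in work functions: 3.63 - 2.55 = 1.08 eV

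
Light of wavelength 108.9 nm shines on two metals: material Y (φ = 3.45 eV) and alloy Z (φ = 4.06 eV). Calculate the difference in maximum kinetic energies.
0.6100 eV

Using KE_max = hc/λ - φ for each metal:

Photon energy: E = hc/λ = 11.3851 eV

For material Y (φ₁ = 3.45 eV):
KE₁ = E - φ₁ = 11.3851 - 3.45 = 7.9351 eV

For alloy Z (φ₂ = 4.06 eV):
KE₂ = E - φ₂ = 11.3851 - 4.06 = 7.3251 eV

Difference:
ΔKE = KE₁ - KE₂ = 7.9351 - 7.3251 = 0.6100 eV

Note: The difference equals the difference in work functions: 4.06 - 3.45 = 0.61 eV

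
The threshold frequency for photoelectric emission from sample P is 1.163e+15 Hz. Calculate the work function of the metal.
4.81 eV

At the threshold frequency, photon energy equals work function:
φ = hf₀

Calculating:
φ = (6.626×10⁻³⁴ J·s)(1.163e+15 Hz)
φ = 4.81 eV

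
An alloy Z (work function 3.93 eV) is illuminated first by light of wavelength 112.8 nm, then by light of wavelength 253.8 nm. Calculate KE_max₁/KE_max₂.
7.3934

Using Einstein's equation: KE_max = hc/λ - φ

For λ₁ = 112.8 nm:
E₁ = hc/λ₁ = 10.9915 eV
KE₁ = E₁ - φ = 10.9915 - 3.93 = 7.0615 eV

For λ₂ = 253.8 nm:
E₂ = hc/λ₂ = 4.8851 eV
KE₂ = E₂ - φ = 4.8851 - 3.93 = 0.9551 eV

Ratio: KE₁/KE₂ = 7.0615/0.9551 = 7.3934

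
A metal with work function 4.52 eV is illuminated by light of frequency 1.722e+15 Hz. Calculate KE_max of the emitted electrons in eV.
2.6016 eV

Using Einstein's photoelectric equation: KE_max = hf - φ

First, calculate the photon energy:
E_photon = hf = (6.626×10⁻³⁴ J·s)(1.722e+15 Hz)
E_photon = 7.1216 eV

Then, the maximum kinetic energy:
KE_max = E_photon - φ = 7.1216 eV - 4.52 eV = 2.6016 eV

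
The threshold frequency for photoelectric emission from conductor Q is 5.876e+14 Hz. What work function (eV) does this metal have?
2.43 eV

At the threshold frequency, photon energy equals work function:
φ = hf₀

Calculating:
φ = (6.626×10⁻³⁴ J·s)(5.876e+14 Hz)
φ = 2.43 eV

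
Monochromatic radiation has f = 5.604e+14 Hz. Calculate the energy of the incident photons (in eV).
2.3176 eV

Using E = hf:

E = hf = (6.626×10⁻³⁴ J·s)(5.604e+14 Hz)
E = 2.3176 eV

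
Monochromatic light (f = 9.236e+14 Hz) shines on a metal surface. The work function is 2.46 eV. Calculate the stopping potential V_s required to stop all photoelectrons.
1.3597 V

The stopping potential V_s satisfies: eV_s = KE_max

First, find KE_max using Einstein's equation:
E_photon = hf = (6.626×10⁻³⁴ J·s)(9.236e+14 Hz) = 3.8197 eV
KE_max = E_photon - φ = 3.8197 - 2.46 = 1.3597 eV

Since eV_s = KE_max:
V_s = KE_max/e = 1.3597 V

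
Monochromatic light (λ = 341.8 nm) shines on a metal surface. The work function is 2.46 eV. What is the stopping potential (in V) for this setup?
1.1674 V

The stopping potential V_s satisfies: eV_s = KE_max

First, find KE_max using Einstein's equation:
E_photon = hc/λ = 3.6274 eV
KE_max = E_photon - φ = 3.6274 - 2.46 = 1.1674 eV

Since eV_s = KE_max:
V_s = KE_max/e = 1.1674 V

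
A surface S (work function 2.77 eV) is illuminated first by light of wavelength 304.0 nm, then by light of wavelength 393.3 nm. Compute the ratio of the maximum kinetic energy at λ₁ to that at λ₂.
3.4216

Using Einstein's equation: KE_max = hc/λ - φ

For λ₁ = 304.0 nm:
E₁ = hc/λ₁ = 4.0784 eV
KE₁ = E₁ - φ = 4.0784 - 2.77 = 1.3084 eV

For λ₂ = 393.3 nm:
E₂ = hc/λ₂ = 3.1524 eV
KE₂ = E₂ - φ = 3.1524 - 2.77 = 0.3824 eV

Ratio: KE₁/KE₂ = 1.3084/0.3824 = 3.4216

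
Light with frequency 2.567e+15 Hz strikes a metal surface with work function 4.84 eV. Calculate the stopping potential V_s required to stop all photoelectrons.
5.7763 V

The stopping potential V_s satisfies: eV_s = KE_max

First, find KE_max using Einstein's equation:
E_photon = hf = (6.626×10⁻³⁴ J·s)(2.567e+15 Hz) = 10.6163 eV
KE_max = E_photon - φ = 10.6163 - 4.84 = 5.7763 eV

Since eV_s = KE_max:
V_s = KE_max/e = 5.7763 V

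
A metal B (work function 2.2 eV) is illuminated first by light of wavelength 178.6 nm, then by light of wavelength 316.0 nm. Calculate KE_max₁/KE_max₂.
2.7513

Using Einstein's equation: KE_max = hc/λ - φ

For λ₁ = 178.6 nm:
E₁ = hc/λ₁ = 6.9420 eV
KE₁ = E₁ - φ = 6.9420 - 2.2 = 4.7420 eV

For λ₂ = 316.0 nm:
E₂ = hc/λ₂ = 3.9236 eV
KE₂ = E₂ - φ = 3.9236 - 2.2 = 1.7236 eV

Ratio: KE₁/KE₂ = 4.7420/1.7236 = 2.7513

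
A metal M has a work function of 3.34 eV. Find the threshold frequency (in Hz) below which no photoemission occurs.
8.0761e+14 Hz

The threshold frequency is when the photon energy equals the work function:
hf₀ = φ

Solving for f₀:
f₀ = φ/h = (3.34 eV × 1.602×10⁻¹⁹ J/eV) / (6.626×10⁻³⁴ J·s)
f₀ = 8.0761e+14 Hz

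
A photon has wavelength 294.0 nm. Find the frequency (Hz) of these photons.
1.0197e+15 Hz

Using the wave equation: c = fλ

Solving for frequency:
f = c/λ = (3×10⁸ m/s) / (294.0×10⁻⁹ m)
f = 1.0197e+15 Hz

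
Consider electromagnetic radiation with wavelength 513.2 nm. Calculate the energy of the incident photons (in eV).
2.4159 eV

Using E = hf = hc/λ:

E = hc/λ = (6.626×10⁻³⁴ J·s)(3×10⁸ m/s) / (513.2×10⁻⁹ m)
E = 2.4159 eV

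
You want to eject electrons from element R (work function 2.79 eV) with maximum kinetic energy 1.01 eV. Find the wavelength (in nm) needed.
326.27 nm

From Einstein's equation: KE_max = hc/λ - φ

Rearranging for λ:
hc/λ = KE_max + φ
λ = hc/(KE_max + φ)

Required photon energy:
E_photon = KE_max + φ = 1.01 + 2.79 = 3.80 eV

Required wavelength:
λ = hc/E_photon = (6.626×10⁻³⁴)(3×10⁸) / (3.80 × 1.602×10⁻¹⁹)
λ = 326.27 nm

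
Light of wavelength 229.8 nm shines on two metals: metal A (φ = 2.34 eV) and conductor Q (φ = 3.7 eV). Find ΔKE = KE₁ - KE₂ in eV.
1.3600 eV

Using KE_max = hc/λ - φ for each metal:

Photon energy: E = hc/λ = 5.3953 eV

For metal A (φ₁ = 2.34 eV):
KE₁ = E - φ₁ = 5.3953 - 2.34 = 3.0553 eV

For conductor Q (φ₂ = 3.7 eV):
KE₂ = E - φ₂ = 5.3953 - 3.7 = 1.6953 eV

Difference:
ΔKE = KE₁ - KE₂ = 3.0553 - 1.6953 = 1.3600 eV

Note: The difference equals the difference in work functions: 3.7 - 2.34 = 1.36 eV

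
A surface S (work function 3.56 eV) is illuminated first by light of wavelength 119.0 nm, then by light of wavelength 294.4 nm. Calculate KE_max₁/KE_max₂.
10.5291

Using Einstein's equation: KE_max = hc/λ - φ

For λ₁ = 119.0 nm:
E₁ = hc/λ₁ = 10.4188 eV
KE₁ = E₁ - φ = 10.4188 - 3.56 = 6.8588 eV

For λ₂ = 294.4 nm:
E₂ = hc/λ₂ = 4.2114 eV
KE₂ = E₂ - φ = 4.2114 - 3.56 = 0.6514 eV

Ratio: KE₁/KE₂ = 6.8588/0.6514 = 10.5291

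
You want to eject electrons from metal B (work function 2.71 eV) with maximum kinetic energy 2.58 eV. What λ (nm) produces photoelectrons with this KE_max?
234.37 nm

From Einstein's equation: KE_max = hc/λ - φ

Rearranging for λ:
hc/λ = KE_max + φ
λ = hc/(KE_max + φ)

Required photon energy:
E_photon = KE_max + φ = 2.58 + 2.71 = 5.29 eV

Required wavelength:
λ = hc/E_photon = (6.626×10⁻³⁴)(3×10⁸) / (5.29 × 1.602×10⁻¹⁹)
λ = 234.37 nm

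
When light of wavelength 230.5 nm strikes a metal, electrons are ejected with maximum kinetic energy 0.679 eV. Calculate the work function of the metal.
4.70 eV

From Einstein's photoelectric equation: KE_max = hf - φ = hc/λ - φ

Rearranging for φ:
φ = hc/λ - KE_max

Calculate photon energy:
E_photon = hc/λ = 5.3789 eV

Therefore:
φ = 5.3789 - 0.679 = 4.70 eV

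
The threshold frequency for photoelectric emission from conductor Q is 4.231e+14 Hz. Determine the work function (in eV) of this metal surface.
1.75 eV

At the threshold frequency, photon energy equals work function:
φ = hf₀

Calculating:
φ = (6.626×10⁻³⁴ J·s)(4.231e+14 Hz)
φ = 1.75 eV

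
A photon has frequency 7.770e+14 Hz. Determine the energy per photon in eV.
3.2134 eV

Using E = hf:

E = hf = (6.626×10⁻³⁴ J·s)(7.770e+14 Hz)
E = 3.2134 eV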